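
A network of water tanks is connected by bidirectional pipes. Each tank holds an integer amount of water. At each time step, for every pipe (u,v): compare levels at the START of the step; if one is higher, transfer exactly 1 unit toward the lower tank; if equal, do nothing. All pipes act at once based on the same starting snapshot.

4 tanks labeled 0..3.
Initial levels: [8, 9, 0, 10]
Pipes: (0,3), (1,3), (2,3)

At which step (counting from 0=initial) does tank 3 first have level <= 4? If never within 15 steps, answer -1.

Step 1: flows [3->0,3->1,3->2] -> levels [9 10 1 7]
Step 2: flows [0->3,1->3,3->2] -> levels [8 9 2 8]
Step 3: flows [0=3,1->3,3->2] -> levels [8 8 3 8]
Step 4: flows [0=3,1=3,3->2] -> levels [8 8 4 7]
Step 5: flows [0->3,1->3,3->2] -> levels [7 7 5 8]
Step 6: flows [3->0,3->1,3->2] -> levels [8 8 6 5]
Step 7: flows [0->3,1->3,2->3] -> levels [7 7 5 8]
  -> period-2 cycle (repeats step 5); tank 3 never drops to <=4
Tank 3 never reaches <=4 within 15 steps

Answer: -1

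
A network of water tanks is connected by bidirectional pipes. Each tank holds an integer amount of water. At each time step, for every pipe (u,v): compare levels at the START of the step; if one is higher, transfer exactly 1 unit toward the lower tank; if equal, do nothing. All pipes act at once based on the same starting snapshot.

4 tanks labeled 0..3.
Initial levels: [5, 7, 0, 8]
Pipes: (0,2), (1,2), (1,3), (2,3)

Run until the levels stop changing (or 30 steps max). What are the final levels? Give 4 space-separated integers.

Answer: 4 5 6 5

Derivation:
Step 1: flows [0->2,1->2,3->1,3->2] -> levels [4 7 3 6]
Step 2: flows [0->2,1->2,1->3,3->2] -> levels [3 5 6 6]
Step 3: flows [2->0,2->1,3->1,2=3] -> levels [4 7 4 5]
Step 4: flows [0=2,1->2,1->3,3->2] -> levels [4 5 6 5]
Step 5: flows [2->0,2->1,1=3,2->3] -> levels [5 6 3 6]
Step 6: flows [0->2,1->2,1=3,3->2] -> levels [4 5 6 5]
  -> period-2 cycle: step 6 state = step 4 state; never stabilizes
  -> state at step 30: (30-4) mod 2 = 0, same as step 4 -> [4 5 6 5]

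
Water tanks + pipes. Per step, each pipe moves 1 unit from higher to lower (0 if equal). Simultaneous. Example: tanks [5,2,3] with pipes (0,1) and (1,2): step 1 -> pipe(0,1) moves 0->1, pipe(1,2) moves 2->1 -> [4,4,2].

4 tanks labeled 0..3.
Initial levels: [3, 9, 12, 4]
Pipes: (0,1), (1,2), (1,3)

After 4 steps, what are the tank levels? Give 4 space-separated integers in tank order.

Answer: 6 8 8 6

Derivation:
Step 1: flows [1->0,2->1,1->3] -> levels [4 8 11 5]
Step 2: flows [1->0,2->1,1->3] -> levels [5 7 10 6]
Step 3: flows [1->0,2->1,1->3] -> levels [6 6 9 7]
Step 4: flows [0=1,2->1,3->1] -> levels [6 8 8 6]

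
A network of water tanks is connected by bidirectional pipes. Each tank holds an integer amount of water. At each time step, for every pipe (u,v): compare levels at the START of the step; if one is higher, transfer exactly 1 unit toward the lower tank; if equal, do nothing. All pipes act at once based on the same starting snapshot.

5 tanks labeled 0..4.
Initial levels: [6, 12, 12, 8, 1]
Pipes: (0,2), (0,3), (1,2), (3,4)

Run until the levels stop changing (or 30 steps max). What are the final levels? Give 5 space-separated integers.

Step 1: flows [2->0,3->0,1=2,3->4] -> levels [8 12 11 6 2]
Step 2: flows [2->0,0->3,1->2,3->4] -> levels [8 11 11 6 3]
Step 3: flows [2->0,0->3,1=2,3->4] -> levels [8 11 10 6 4]
Step 4: flows [2->0,0->3,1->2,3->4] -> levels [8 10 10 6 5]
Step 5: flows [2->0,0->3,1=2,3->4] -> levels [8 10 9 6 6]
Step 6: flows [2->0,0->3,1->2,3=4] -> levels [8 9 9 7 6]
Step 7: flows [2->0,0->3,1=2,3->4] -> levels [8 9 8 7 7]
Step 8: flows [0=2,0->3,1->2,3=4] -> levels [7 8 9 8 7]
Step 9: flows [2->0,3->0,2->1,3->4] -> levels [9 9 7 6 8]
Step 10: flows [0->2,0->3,1->2,4->3] -> levels [7 8 9 8 7]
  -> period-2 cycle: step 10 state = step 8 state; never stabilizes
  -> state at step 30: (30-8) mod 2 = 0, same as step 8 -> [7 8 9 8 7]

Answer: 7 8 9 8 7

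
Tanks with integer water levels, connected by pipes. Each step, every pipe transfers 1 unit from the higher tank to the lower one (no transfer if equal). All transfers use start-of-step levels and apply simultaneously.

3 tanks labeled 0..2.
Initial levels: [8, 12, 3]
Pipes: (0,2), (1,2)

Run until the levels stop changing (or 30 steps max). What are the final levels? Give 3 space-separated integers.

Answer: 7 7 9

Derivation:
Step 1: flows [0->2,1->2] -> levels [7 11 5]
Step 2: flows [0->2,1->2] -> levels [6 10 7]
Step 3: flows [2->0,1->2] -> levels [7 9 7]
Step 4: flows [0=2,1->2] -> levels [7 8 8]
Step 5: flows [2->0,1=2] -> levels [8 8 7]
Step 6: flows [0->2,1->2] -> levels [7 7 9]
Step 7: flows [2->0,2->1] -> levels [8 8 7]
  -> period-2 cycle: step 7 state = step 5 state; never stabilizes
  -> state at step 30: (30-5) mod 2 = 1, same as step 6 -> [7 7 9]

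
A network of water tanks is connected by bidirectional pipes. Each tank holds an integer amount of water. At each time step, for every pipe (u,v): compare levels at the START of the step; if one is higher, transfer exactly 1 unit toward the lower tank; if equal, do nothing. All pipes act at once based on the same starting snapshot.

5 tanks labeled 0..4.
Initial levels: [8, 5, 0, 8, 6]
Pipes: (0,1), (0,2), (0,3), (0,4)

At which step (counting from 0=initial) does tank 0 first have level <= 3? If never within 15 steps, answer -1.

Answer: -1

Derivation:
Step 1: flows [0->1,0->2,0=3,0->4] -> levels [5 6 1 8 7]
Step 2: flows [1->0,0->2,3->0,4->0] -> levels [7 5 2 7 6]
Step 3: flows [0->1,0->2,0=3,0->4] -> levels [4 6 3 7 7]
Step 4: flows [1->0,0->2,3->0,4->0] -> levels [6 5 4 6 6]
Step 5: flows [0->1,0->2,0=3,0=4] -> levels [4 6 5 6 6]
Step 6: flows [1->0,2->0,3->0,4->0] -> levels [8 5 4 5 5]
Step 7: flows [0->1,0->2,0->3,0->4] -> levels [4 6 5 6 6]
  -> period-2 cycle (repeats step 5); tank 0 never drops to <=3
Tank 0 never reaches <=3 within 15 steps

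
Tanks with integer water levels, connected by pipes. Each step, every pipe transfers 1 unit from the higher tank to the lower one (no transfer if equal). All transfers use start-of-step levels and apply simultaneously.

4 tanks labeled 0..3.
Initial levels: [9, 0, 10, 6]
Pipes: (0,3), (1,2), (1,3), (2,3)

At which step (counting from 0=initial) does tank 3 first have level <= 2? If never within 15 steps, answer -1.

Step 1: flows [0->3,2->1,3->1,2->3] -> levels [8 2 8 7]
Step 2: flows [0->3,2->1,3->1,2->3] -> levels [7 4 6 8]
Step 3: flows [3->0,2->1,3->1,3->2] -> levels [8 6 6 5]
Step 4: flows [0->3,1=2,1->3,2->3] -> levels [7 5 5 8]
Step 5: flows [3->0,1=2,3->1,3->2] -> levels [8 6 6 5]
  -> period-2 cycle (repeats step 3); tank 3 never drops to <=2
Tank 3 never reaches <=2 within 15 steps

Answer: -1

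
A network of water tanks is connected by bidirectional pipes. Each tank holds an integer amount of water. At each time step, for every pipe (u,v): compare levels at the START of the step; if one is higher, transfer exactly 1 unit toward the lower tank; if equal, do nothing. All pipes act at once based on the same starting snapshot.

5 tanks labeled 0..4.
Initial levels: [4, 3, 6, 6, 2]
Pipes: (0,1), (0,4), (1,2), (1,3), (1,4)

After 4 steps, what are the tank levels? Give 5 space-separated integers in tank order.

Step 1: flows [0->1,0->4,2->1,3->1,1->4] -> levels [2 5 5 5 4]
Step 2: flows [1->0,4->0,1=2,1=3,1->4] -> levels [4 3 5 5 4]
Step 3: flows [0->1,0=4,2->1,3->1,4->1] -> levels [3 7 4 4 3]
Step 4: flows [1->0,0=4,1->2,1->3,1->4] -> levels [4 3 5 5 4]

Answer: 4 3 5 5 4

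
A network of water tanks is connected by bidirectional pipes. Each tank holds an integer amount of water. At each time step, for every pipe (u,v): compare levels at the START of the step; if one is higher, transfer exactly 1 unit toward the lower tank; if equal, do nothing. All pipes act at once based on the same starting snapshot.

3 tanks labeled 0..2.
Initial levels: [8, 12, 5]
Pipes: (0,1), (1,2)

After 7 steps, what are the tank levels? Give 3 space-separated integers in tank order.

Answer: 9 7 9

Derivation:
Step 1: flows [1->0,1->2] -> levels [9 10 6]
Step 2: flows [1->0,1->2] -> levels [10 8 7]
Step 3: flows [0->1,1->2] -> levels [9 8 8]
Step 4: flows [0->1,1=2] -> levels [8 9 8]
Step 5: flows [1->0,1->2] -> levels [9 7 9]
Step 6: flows [0->1,2->1] -> levels [8 9 8]
  -> period-2 cycle: step 6 state = step 4 state
  -> state at step 7: (7-4) mod 2 = 1, same as step 5 -> [9 7 9]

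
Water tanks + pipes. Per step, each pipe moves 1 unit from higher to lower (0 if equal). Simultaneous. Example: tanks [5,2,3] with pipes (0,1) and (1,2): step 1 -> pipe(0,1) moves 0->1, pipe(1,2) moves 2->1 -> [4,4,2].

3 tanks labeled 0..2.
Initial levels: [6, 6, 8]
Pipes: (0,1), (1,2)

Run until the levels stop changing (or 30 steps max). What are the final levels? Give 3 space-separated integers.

Answer: 7 6 7

Derivation:
Step 1: flows [0=1,2->1] -> levels [6 7 7]
Step 2: flows [1->0,1=2] -> levels [7 6 7]
Step 3: flows [0->1,2->1] -> levels [6 8 6]
Step 4: flows [1->0,1->2] -> levels [7 6 7]
  -> period-2 cycle: step 4 state = step 2 state; never stabilizes
  -> state at step 30: (30-2) mod 2 = 0, same as step 2 -> [7 6 7]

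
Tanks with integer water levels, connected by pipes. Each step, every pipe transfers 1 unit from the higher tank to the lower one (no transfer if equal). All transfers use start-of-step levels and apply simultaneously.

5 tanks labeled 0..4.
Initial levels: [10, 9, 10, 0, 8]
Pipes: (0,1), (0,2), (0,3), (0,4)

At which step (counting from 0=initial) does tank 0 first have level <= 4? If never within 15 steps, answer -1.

Answer: -1

Derivation:
Step 1: flows [0->1,0=2,0->3,0->4] -> levels [7 10 10 1 9]
Step 2: flows [1->0,2->0,0->3,4->0] -> levels [9 9 9 2 8]
Step 3: flows [0=1,0=2,0->3,0->4] -> levels [7 9 9 3 9]
Step 4: flows [1->0,2->0,0->3,4->0] -> levels [9 8 8 4 8]
Step 5: flows [0->1,0->2,0->3,0->4] -> levels [5 9 9 5 9]
Step 6: flows [1->0,2->0,0=3,4->0] -> levels [8 8 8 5 8]
Step 7: flows [0=1,0=2,0->3,0=4] -> levels [7 8 8 6 8]
Step 8: flows [1->0,2->0,0->3,4->0] -> levels [9 7 7 7 7]
Step 9: flows [0->1,0->2,0->3,0->4] -> levels [5 8 8 8 8]
Step 10: flows [1->0,2->0,3->0,4->0] -> levels [9 7 7 7 7]
  -> period-2 cycle (repeats step 8); tank 0 never drops to <=4
Tank 0 never reaches <=4 within 15 steps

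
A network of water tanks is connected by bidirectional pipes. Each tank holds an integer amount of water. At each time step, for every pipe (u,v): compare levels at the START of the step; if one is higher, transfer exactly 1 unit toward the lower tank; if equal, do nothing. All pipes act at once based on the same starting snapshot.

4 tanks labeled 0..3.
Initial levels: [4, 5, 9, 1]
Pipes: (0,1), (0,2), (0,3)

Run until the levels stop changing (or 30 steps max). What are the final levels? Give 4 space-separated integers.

Answer: 4 5 5 5

Derivation:
Step 1: flows [1->0,2->0,0->3] -> levels [5 4 8 2]
Step 2: flows [0->1,2->0,0->3] -> levels [4 5 7 3]
Step 3: flows [1->0,2->0,0->3] -> levels [5 4 6 4]
Step 4: flows [0->1,2->0,0->3] -> levels [4 5 5 5]
Step 5: flows [1->0,2->0,3->0] -> levels [7 4 4 4]
Step 6: flows [0->1,0->2,0->3] -> levels [4 5 5 5]
  -> period-2 cycle: step 6 state = step 4 state; never stabilizes
  -> state at step 30: (30-4) mod 2 = 0, same as step 4 -> [4 5 5 5]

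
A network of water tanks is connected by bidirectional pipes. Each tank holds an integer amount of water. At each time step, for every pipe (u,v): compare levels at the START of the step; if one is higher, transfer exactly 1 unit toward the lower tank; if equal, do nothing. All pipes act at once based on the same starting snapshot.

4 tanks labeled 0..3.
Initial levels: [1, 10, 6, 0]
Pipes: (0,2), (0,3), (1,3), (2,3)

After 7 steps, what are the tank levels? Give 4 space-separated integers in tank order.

Answer: 5 5 5 2

Derivation:
Step 1: flows [2->0,0->3,1->3,2->3] -> levels [1 9 4 3]
Step 2: flows [2->0,3->0,1->3,2->3] -> levels [3 8 2 4]
Step 3: flows [0->2,3->0,1->3,3->2] -> levels [3 7 4 3]
Step 4: flows [2->0,0=3,1->3,2->3] -> levels [4 6 2 5]
Step 5: flows [0->2,3->0,1->3,3->2] -> levels [4 5 4 4]
Step 6: flows [0=2,0=3,1->3,2=3] -> levels [4 4 4 5]
Step 7: flows [0=2,3->0,3->1,3->2] -> levels [5 5 5 2]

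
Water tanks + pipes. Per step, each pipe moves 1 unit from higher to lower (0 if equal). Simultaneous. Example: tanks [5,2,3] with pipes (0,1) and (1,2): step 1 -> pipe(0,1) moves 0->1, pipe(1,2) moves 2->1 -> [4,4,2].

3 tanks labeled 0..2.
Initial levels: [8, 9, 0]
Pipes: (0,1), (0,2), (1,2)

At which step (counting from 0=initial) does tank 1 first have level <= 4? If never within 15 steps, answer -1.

Answer: -1

Derivation:
Step 1: flows [1->0,0->2,1->2] -> levels [8 7 2]
Step 2: flows [0->1,0->2,1->2] -> levels [6 7 4]
Step 3: flows [1->0,0->2,1->2] -> levels [6 5 6]
Step 4: flows [0->1,0=2,2->1] -> levels [5 7 5]
Step 5: flows [1->0,0=2,1->2] -> levels [6 5 6]
  -> period-2 cycle (repeats step 3); tank 1 never drops to <=4
Tank 1 never reaches <=4 within 15 steps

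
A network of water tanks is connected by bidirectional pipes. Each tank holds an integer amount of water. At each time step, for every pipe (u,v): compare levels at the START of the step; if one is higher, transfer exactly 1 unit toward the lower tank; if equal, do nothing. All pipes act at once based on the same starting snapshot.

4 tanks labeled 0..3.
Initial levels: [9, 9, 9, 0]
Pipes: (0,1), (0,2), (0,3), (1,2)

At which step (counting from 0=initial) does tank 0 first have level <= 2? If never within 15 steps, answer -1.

Answer: -1

Derivation:
Step 1: flows [0=1,0=2,0->3,1=2] -> levels [8 9 9 1]
Step 2: flows [1->0,2->0,0->3,1=2] -> levels [9 8 8 2]
Step 3: flows [0->1,0->2,0->3,1=2] -> levels [6 9 9 3]
Step 4: flows [1->0,2->0,0->3,1=2] -> levels [7 8 8 4]
Step 5: flows [1->0,2->0,0->3,1=2] -> levels [8 7 7 5]
Step 6: flows [0->1,0->2,0->3,1=2] -> levels [5 8 8 6]
Step 7: flows [1->0,2->0,3->0,1=2] -> levels [8 7 7 5]
  -> period-2 cycle (repeats step 5); tank 0 never drops to <=2
Tank 0 never reaches <=2 within 15 steps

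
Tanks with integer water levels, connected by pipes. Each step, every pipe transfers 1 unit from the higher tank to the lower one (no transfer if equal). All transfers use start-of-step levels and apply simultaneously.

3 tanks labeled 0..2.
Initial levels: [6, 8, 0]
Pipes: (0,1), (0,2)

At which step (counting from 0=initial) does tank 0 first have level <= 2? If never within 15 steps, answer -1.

Answer: -1

Derivation:
Step 1: flows [1->0,0->2] -> levels [6 7 1]
Step 2: flows [1->0,0->2] -> levels [6 6 2]
Step 3: flows [0=1,0->2] -> levels [5 6 3]
Step 4: flows [1->0,0->2] -> levels [5 5 4]
Step 5: flows [0=1,0->2] -> levels [4 5 5]
Step 6: flows [1->0,2->0] -> levels [6 4 4]
Step 7: flows [0->1,0->2] -> levels [4 5 5]
  -> period-2 cycle (repeats step 5); tank 0 never drops to <=2
Tank 0 never reaches <=2 within 15 steps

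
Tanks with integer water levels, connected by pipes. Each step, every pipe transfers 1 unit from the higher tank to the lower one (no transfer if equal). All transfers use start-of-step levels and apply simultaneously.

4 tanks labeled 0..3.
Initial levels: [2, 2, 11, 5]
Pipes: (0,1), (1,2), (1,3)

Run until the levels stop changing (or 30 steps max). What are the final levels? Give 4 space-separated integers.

Step 1: flows [0=1,2->1,3->1] -> levels [2 4 10 4]
Step 2: flows [1->0,2->1,1=3] -> levels [3 4 9 4]
Step 3: flows [1->0,2->1,1=3] -> levels [4 4 8 4]
Step 4: flows [0=1,2->1,1=3] -> levels [4 5 7 4]
Step 5: flows [1->0,2->1,1->3] -> levels [5 4 6 5]
Step 6: flows [0->1,2->1,3->1] -> levels [4 7 5 4]
Step 7: flows [1->0,1->2,1->3] -> levels [5 4 6 5]
  -> period-2 cycle: step 7 state = step 5 state; never stabilizes
  -> state at step 30: (30-5) mod 2 = 1, same as step 6 -> [4 7 5 4]

Answer: 4 7 5 4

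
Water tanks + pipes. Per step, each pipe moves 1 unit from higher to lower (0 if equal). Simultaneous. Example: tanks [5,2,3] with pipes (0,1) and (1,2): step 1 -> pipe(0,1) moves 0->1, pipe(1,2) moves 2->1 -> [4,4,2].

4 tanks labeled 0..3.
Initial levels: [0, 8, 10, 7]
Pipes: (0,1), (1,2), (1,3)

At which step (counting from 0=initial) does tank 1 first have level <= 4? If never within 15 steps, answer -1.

Answer: 7

Derivation:
Step 1: flows [1->0,2->1,1->3] -> levels [1 7 9 8]
Step 2: flows [1->0,2->1,3->1] -> levels [2 8 8 7]
Step 3: flows [1->0,1=2,1->3] -> levels [3 6 8 8]
Step 4: flows [1->0,2->1,3->1] -> levels [4 7 7 7]
Step 5: flows [1->0,1=2,1=3] -> levels [5 6 7 7]
Step 6: flows [1->0,2->1,3->1] -> levels [6 7 6 6]
Step 7: flows [1->0,1->2,1->3] -> levels [7 4 7 7]
Tank 1 first reaches <=4 at step 7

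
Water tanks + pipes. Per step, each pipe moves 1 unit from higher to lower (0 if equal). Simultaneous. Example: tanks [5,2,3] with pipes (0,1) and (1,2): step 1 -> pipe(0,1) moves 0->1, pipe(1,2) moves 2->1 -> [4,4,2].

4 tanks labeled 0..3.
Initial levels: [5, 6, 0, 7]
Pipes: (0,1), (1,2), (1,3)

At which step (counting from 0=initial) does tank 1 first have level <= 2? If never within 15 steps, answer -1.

Step 1: flows [1->0,1->2,3->1] -> levels [6 5 1 6]
Step 2: flows [0->1,1->2,3->1] -> levels [5 6 2 5]
Step 3: flows [1->0,1->2,1->3] -> levels [6 3 3 6]
Step 4: flows [0->1,1=2,3->1] -> levels [5 5 3 5]
Step 5: flows [0=1,1->2,1=3] -> levels [5 4 4 5]
Step 6: flows [0->1,1=2,3->1] -> levels [4 6 4 4]
Step 7: flows [1->0,1->2,1->3] -> levels [5 3 5 5]
Step 8: flows [0->1,2->1,3->1] -> levels [4 6 4 4]
  -> period-2 cycle (repeats step 6); tank 1 never drops to <=2
Tank 1 never reaches <=2 within 15 steps

Answer: -1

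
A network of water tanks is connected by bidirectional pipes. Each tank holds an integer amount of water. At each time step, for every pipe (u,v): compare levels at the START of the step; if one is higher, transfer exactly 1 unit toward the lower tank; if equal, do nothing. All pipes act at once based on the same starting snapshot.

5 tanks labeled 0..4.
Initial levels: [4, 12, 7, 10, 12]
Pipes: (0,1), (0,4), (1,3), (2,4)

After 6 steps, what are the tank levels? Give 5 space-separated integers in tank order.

Step 1: flows [1->0,4->0,1->3,4->2] -> levels [6 10 8 11 10]
Step 2: flows [1->0,4->0,3->1,4->2] -> levels [8 10 9 10 8]
Step 3: flows [1->0,0=4,1=3,2->4] -> levels [9 9 8 10 9]
Step 4: flows [0=1,0=4,3->1,4->2] -> levels [9 10 9 9 8]
Step 5: flows [1->0,0->4,1->3,2->4] -> levels [9 8 8 10 10]
Step 6: flows [0->1,4->0,3->1,4->2] -> levels [9 10 9 9 8]

Answer: 9 10 9 9 8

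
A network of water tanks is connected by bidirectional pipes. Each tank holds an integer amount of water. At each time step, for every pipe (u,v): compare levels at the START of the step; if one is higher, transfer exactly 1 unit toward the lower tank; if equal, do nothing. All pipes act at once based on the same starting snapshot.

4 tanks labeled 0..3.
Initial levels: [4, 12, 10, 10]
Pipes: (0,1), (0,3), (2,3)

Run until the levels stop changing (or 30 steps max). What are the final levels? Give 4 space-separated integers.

Answer: 8 10 8 10

Derivation:
Step 1: flows [1->0,3->0,2=3] -> levels [6 11 10 9]
Step 2: flows [1->0,3->0,2->3] -> levels [8 10 9 9]
Step 3: flows [1->0,3->0,2=3] -> levels [10 9 9 8]
Step 4: flows [0->1,0->3,2->3] -> levels [8 10 8 10]
Step 5: flows [1->0,3->0,3->2] -> levels [10 9 9 8]
  -> period-2 cycle: step 5 state = step 3 state; never stabilizes
  -> state at step 30: (30-3) mod 2 = 1, same as step 4 -> [8 10 8 10]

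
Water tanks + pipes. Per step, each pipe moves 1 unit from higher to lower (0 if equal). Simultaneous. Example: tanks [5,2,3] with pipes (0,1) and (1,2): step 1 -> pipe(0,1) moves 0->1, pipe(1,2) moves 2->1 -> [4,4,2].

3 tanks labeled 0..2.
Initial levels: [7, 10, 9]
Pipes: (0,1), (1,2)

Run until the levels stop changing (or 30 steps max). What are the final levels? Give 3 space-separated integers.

Step 1: flows [1->0,1->2] -> levels [8 8 10]
Step 2: flows [0=1,2->1] -> levels [8 9 9]
Step 3: flows [1->0,1=2] -> levels [9 8 9]
Step 4: flows [0->1,2->1] -> levels [8 10 8]
Step 5: flows [1->0,1->2] -> levels [9 8 9]
  -> period-2 cycle: step 5 state = step 3 state; never stabilizes
  -> state at step 30: (30-3) mod 2 = 1, same as step 4 -> [8 10 8]

Answer: 8 10 8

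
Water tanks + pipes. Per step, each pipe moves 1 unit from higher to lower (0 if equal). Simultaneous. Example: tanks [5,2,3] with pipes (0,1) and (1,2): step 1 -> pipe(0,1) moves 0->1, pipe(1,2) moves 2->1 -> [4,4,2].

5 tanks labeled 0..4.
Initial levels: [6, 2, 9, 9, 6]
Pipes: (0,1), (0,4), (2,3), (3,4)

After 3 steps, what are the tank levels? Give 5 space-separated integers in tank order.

Step 1: flows [0->1,0=4,2=3,3->4] -> levels [5 3 9 8 7]
Step 2: flows [0->1,4->0,2->3,3->4] -> levels [5 4 8 8 7]
Step 3: flows [0->1,4->0,2=3,3->4] -> levels [5 5 8 7 7]

Answer: 5 5 8 7 7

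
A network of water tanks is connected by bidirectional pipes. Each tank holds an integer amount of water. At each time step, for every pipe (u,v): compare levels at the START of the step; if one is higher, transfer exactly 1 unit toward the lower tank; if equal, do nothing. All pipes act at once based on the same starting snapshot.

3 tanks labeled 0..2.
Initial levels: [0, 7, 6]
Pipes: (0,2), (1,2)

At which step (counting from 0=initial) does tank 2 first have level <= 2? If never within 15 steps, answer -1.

Answer: -1

Derivation:
Step 1: flows [2->0,1->2] -> levels [1 6 6]
Step 2: flows [2->0,1=2] -> levels [2 6 5]
Step 3: flows [2->0,1->2] -> levels [3 5 5]
Step 4: flows [2->0,1=2] -> levels [4 5 4]
Step 5: flows [0=2,1->2] -> levels [4 4 5]
Step 6: flows [2->0,2->1] -> levels [5 5 3]
Step 7: flows [0->2,1->2] -> levels [4 4 5]
  -> period-2 cycle (repeats step 5); tank 2 never drops to <=2
Tank 2 never reaches <=2 within 15 steps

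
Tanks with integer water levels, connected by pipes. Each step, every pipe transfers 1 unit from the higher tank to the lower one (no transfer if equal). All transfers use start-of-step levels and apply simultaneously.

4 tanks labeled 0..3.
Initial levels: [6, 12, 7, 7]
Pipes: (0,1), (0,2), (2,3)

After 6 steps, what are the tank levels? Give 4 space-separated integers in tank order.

Step 1: flows [1->0,2->0,2=3] -> levels [8 11 6 7]
Step 2: flows [1->0,0->2,3->2] -> levels [8 10 8 6]
Step 3: flows [1->0,0=2,2->3] -> levels [9 9 7 7]
Step 4: flows [0=1,0->2,2=3] -> levels [8 9 8 7]
Step 5: flows [1->0,0=2,2->3] -> levels [9 8 7 8]
Step 6: flows [0->1,0->2,3->2] -> levels [7 9 9 7]

Answer: 7 9 9 7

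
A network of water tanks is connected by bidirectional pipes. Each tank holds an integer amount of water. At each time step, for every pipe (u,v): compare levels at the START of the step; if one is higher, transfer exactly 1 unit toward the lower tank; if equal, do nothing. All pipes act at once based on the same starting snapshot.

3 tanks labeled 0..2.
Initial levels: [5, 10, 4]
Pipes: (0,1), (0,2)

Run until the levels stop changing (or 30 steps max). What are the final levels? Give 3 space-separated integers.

Answer: 7 6 6

Derivation:
Step 1: flows [1->0,0->2] -> levels [5 9 5]
Step 2: flows [1->0,0=2] -> levels [6 8 5]
Step 3: flows [1->0,0->2] -> levels [6 7 6]
Step 4: flows [1->0,0=2] -> levels [7 6 6]
Step 5: flows [0->1,0->2] -> levels [5 7 7]
Step 6: flows [1->0,2->0] -> levels [7 6 6]
  -> period-2 cycle: step 6 state = step 4 state; never stabilizes
  -> state at step 30: (30-4) mod 2 = 0, same as step 4 -> [7 6 6]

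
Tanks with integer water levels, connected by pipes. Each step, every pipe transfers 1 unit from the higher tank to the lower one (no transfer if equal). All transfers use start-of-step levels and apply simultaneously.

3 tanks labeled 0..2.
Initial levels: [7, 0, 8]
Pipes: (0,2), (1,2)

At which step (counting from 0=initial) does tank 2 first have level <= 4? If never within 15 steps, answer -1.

Step 1: flows [2->0,2->1] -> levels [8 1 6]
Step 2: flows [0->2,2->1] -> levels [7 2 6]
Step 3: flows [0->2,2->1] -> levels [6 3 6]
Step 4: flows [0=2,2->1] -> levels [6 4 5]
Step 5: flows [0->2,2->1] -> levels [5 5 5]
Step 6: flows [0=2,1=2] -> levels [5 5 5]
  -> stable; tank 2 stays at 5 > 4
Tank 2 never reaches <=4 within 15 steps

Answer: -1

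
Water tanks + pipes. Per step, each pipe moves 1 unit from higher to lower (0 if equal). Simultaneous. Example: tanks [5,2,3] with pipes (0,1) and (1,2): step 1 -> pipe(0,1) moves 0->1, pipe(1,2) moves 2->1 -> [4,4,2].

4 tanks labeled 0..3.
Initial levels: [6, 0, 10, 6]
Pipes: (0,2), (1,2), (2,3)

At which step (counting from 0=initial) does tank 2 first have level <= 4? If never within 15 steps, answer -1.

Step 1: flows [2->0,2->1,2->3] -> levels [7 1 7 7]
Step 2: flows [0=2,2->1,2=3] -> levels [7 2 6 7]
Step 3: flows [0->2,2->1,3->2] -> levels [6 3 7 6]
Step 4: flows [2->0,2->1,2->3] -> levels [7 4 4 7]
Tank 2 first reaches <=4 at step 4

Answer: 4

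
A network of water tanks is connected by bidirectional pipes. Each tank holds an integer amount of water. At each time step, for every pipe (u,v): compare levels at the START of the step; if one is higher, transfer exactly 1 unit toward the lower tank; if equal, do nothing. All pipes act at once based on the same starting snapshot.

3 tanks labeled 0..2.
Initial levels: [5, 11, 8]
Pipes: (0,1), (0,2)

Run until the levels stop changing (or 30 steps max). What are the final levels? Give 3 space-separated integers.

Step 1: flows [1->0,2->0] -> levels [7 10 7]
Step 2: flows [1->0,0=2] -> levels [8 9 7]
Step 3: flows [1->0,0->2] -> levels [8 8 8]
Step 4: flows [0=1,0=2] -> levels [8 8 8]
  -> stable (no change)

Answer: 8 8 8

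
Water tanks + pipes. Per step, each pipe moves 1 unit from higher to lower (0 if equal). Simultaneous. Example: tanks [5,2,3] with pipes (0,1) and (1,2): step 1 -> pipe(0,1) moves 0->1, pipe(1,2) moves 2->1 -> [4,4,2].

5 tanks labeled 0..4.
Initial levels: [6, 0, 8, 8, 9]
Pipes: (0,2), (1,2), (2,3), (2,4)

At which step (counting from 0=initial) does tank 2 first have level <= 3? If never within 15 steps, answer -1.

Answer: -1

Derivation:
Step 1: flows [2->0,2->1,2=3,4->2] -> levels [7 1 7 8 8]
Step 2: flows [0=2,2->1,3->2,4->2] -> levels [7 2 8 7 7]
Step 3: flows [2->0,2->1,2->3,2->4] -> levels [8 3 4 8 8]
Step 4: flows [0->2,2->1,3->2,4->2] -> levels [7 4 6 7 7]
Step 5: flows [0->2,2->1,3->2,4->2] -> levels [6 5 8 6 6]
Step 6: flows [2->0,2->1,2->3,2->4] -> levels [7 6 4 7 7]
Step 7: flows [0->2,1->2,3->2,4->2] -> levels [6 5 8 6 6]
  -> period-2 cycle (repeats step 5); tank 2 never drops to <=3
Tank 2 never reaches <=3 within 15 steps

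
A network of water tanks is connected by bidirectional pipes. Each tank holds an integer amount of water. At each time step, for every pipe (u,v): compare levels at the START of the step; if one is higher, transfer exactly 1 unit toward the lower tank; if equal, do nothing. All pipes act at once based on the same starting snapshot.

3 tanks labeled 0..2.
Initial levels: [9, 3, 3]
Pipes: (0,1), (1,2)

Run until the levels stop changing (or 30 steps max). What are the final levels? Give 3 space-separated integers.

Answer: 5 5 5

Derivation:
Step 1: flows [0->1,1=2] -> levels [8 4 3]
Step 2: flows [0->1,1->2] -> levels [7 4 4]
Step 3: flows [0->1,1=2] -> levels [6 5 4]
Step 4: flows [0->1,1->2] -> levels [5 5 5]
Step 5: flows [0=1,1=2] -> levels [5 5 5]
  -> stable (no change)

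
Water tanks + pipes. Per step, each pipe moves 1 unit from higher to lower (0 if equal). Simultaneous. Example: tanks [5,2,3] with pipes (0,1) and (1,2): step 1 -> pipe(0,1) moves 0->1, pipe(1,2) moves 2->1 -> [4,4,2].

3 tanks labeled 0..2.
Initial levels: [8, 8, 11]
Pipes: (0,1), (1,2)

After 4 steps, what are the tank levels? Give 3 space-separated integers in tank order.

Step 1: flows [0=1,2->1] -> levels [8 9 10]
Step 2: flows [1->0,2->1] -> levels [9 9 9]
Step 3: flows [0=1,1=2] -> levels [9 9 9]
  -> stable; steps 4..4 unchanged -> [9 9 9]

Answer: 9 9 9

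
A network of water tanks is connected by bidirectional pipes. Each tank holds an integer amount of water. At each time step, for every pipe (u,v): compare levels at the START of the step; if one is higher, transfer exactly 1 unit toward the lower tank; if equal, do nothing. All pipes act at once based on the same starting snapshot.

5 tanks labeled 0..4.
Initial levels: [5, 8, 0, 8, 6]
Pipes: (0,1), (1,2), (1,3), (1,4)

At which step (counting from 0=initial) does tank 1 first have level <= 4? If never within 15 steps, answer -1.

Answer: 3

Derivation:
Step 1: flows [1->0,1->2,1=3,1->4] -> levels [6 5 1 8 7]
Step 2: flows [0->1,1->2,3->1,4->1] -> levels [5 7 2 7 6]
Step 3: flows [1->0,1->2,1=3,1->4] -> levels [6 4 3 7 7]
Tank 1 first reaches <=4 at step 3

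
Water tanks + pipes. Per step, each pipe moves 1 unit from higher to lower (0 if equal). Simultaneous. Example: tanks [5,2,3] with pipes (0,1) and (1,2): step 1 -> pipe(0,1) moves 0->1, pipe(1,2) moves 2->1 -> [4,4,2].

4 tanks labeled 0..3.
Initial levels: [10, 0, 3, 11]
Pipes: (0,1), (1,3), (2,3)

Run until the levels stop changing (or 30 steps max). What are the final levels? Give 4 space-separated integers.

Step 1: flows [0->1,3->1,3->2] -> levels [9 2 4 9]
Step 2: flows [0->1,3->1,3->2] -> levels [8 4 5 7]
Step 3: flows [0->1,3->1,3->2] -> levels [7 6 6 5]
Step 4: flows [0->1,1->3,2->3] -> levels [6 6 5 7]
Step 5: flows [0=1,3->1,3->2] -> levels [6 7 6 5]
Step 6: flows [1->0,1->3,2->3] -> levels [7 5 5 7]
Step 7: flows [0->1,3->1,3->2] -> levels [6 7 6 5]
  -> period-2 cycle: step 7 state = step 5 state; never stabilizes
  -> state at step 30: (30-5) mod 2 = 1, same as step 6 -> [7 5 5 7]

Answer: 7 5 5 7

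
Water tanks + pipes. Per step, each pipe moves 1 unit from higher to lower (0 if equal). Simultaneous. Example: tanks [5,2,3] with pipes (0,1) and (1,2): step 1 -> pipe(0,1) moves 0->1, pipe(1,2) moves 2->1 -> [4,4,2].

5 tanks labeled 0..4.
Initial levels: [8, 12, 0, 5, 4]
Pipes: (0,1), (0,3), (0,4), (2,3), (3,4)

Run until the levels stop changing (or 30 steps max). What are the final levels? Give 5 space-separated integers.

Step 1: flows [1->0,0->3,0->4,3->2,3->4] -> levels [7 11 1 4 6]
Step 2: flows [1->0,0->3,0->4,3->2,4->3] -> levels [6 10 2 5 6]
Step 3: flows [1->0,0->3,0=4,3->2,4->3] -> levels [6 9 3 6 5]
Step 4: flows [1->0,0=3,0->4,3->2,3->4] -> levels [6 8 4 4 7]
Step 5: flows [1->0,0->3,4->0,2=3,4->3] -> levels [7 7 4 6 5]
Step 6: flows [0=1,0->3,0->4,3->2,3->4] -> levels [5 7 5 5 7]
Step 7: flows [1->0,0=3,4->0,2=3,4->3] -> levels [7 6 5 6 5]
Step 8: flows [0->1,0->3,0->4,3->2,3->4] -> levels [4 7 6 5 7]
Step 9: flows [1->0,3->0,4->0,2->3,4->3] -> levels [7 6 5 6 5]
  -> period-2 cycle: step 9 state = step 7 state; never stabilizes
  -> state at step 30: (30-7) mod 2 = 1, same as step 8 -> [4 7 6 5 7]

Answer: 4 7 6 5 7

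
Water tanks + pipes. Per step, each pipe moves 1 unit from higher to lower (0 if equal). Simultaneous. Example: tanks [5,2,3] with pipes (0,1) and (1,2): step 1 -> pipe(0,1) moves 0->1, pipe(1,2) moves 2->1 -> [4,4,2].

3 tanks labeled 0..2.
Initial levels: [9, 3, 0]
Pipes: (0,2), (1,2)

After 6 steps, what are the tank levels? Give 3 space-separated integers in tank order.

Step 1: flows [0->2,1->2] -> levels [8 2 2]
Step 2: flows [0->2,1=2] -> levels [7 2 3]
Step 3: flows [0->2,2->1] -> levels [6 3 3]
Step 4: flows [0->2,1=2] -> levels [5 3 4]
Step 5: flows [0->2,2->1] -> levels [4 4 4]
Step 6: flows [0=2,1=2] -> levels [4 4 4]

Answer: 4 4 4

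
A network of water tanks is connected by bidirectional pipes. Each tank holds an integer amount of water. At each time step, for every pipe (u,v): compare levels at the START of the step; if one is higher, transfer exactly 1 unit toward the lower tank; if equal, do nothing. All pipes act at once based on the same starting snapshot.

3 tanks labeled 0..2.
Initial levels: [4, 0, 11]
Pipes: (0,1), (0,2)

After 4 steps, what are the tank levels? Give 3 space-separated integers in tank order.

Step 1: flows [0->1,2->0] -> levels [4 1 10]
Step 2: flows [0->1,2->0] -> levels [4 2 9]
Step 3: flows [0->1,2->0] -> levels [4 3 8]
Step 4: flows [0->1,2->0] -> levels [4 4 7]

Answer: 4 4 7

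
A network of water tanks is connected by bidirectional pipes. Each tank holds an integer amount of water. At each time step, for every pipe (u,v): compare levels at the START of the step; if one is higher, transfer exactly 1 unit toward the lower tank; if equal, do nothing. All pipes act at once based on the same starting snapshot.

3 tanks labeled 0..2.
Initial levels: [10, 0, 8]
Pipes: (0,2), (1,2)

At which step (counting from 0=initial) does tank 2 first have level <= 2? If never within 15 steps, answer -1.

Answer: -1

Derivation:
Step 1: flows [0->2,2->1] -> levels [9 1 8]
Step 2: flows [0->2,2->1] -> levels [8 2 8]
Step 3: flows [0=2,2->1] -> levels [8 3 7]
Step 4: flows [0->2,2->1] -> levels [7 4 7]
Step 5: flows [0=2,2->1] -> levels [7 5 6]
Step 6: flows [0->2,2->1] -> levels [6 6 6]
Step 7: flows [0=2,1=2] -> levels [6 6 6]
  -> stable; tank 2 stays at 6 > 2
Tank 2 never reaches <=2 within 15 steps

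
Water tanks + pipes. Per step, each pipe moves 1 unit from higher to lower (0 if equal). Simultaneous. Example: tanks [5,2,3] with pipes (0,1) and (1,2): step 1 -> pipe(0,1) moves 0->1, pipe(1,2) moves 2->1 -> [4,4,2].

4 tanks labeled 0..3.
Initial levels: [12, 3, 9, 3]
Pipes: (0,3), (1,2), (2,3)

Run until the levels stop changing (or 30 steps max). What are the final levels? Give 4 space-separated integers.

Answer: 6 7 6 8

Derivation:
Step 1: flows [0->3,2->1,2->3] -> levels [11 4 7 5]
Step 2: flows [0->3,2->1,2->3] -> levels [10 5 5 7]
Step 3: flows [0->3,1=2,3->2] -> levels [9 5 6 7]
Step 4: flows [0->3,2->1,3->2] -> levels [8 6 6 7]
Step 5: flows [0->3,1=2,3->2] -> levels [7 6 7 7]
Step 6: flows [0=3,2->1,2=3] -> levels [7 7 6 7]
Step 7: flows [0=3,1->2,3->2] -> levels [7 6 8 6]
Step 8: flows [0->3,2->1,2->3] -> levels [6 7 6 8]
Step 9: flows [3->0,1->2,3->2] -> levels [7 6 8 6]
  -> period-2 cycle: step 9 state = step 7 state; never stabilizes
  -> state at step 30: (30-7) mod 2 = 1, same as step 8 -> [6 7 6 8]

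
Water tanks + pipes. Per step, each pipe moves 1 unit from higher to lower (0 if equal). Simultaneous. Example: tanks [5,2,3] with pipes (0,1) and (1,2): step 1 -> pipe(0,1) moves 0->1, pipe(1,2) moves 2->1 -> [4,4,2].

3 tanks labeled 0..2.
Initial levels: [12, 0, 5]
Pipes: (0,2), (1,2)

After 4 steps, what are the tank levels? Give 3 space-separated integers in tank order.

Step 1: flows [0->2,2->1] -> levels [11 1 5]
Step 2: flows [0->2,2->1] -> levels [10 2 5]
Step 3: flows [0->2,2->1] -> levels [9 3 5]
Step 4: flows [0->2,2->1] -> levels [8 4 5]

Answer: 8 4 5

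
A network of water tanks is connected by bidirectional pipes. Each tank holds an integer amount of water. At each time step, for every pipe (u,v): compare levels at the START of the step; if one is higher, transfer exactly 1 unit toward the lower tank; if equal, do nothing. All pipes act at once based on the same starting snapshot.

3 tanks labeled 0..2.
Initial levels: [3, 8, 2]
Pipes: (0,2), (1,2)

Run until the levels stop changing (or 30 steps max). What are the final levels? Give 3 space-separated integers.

Step 1: flows [0->2,1->2] -> levels [2 7 4]
Step 2: flows [2->0,1->2] -> levels [3 6 4]
Step 3: flows [2->0,1->2] -> levels [4 5 4]
Step 4: flows [0=2,1->2] -> levels [4 4 5]
Step 5: flows [2->0,2->1] -> levels [5 5 3]
Step 6: flows [0->2,1->2] -> levels [4 4 5]
  -> period-2 cycle: step 6 state = step 4 state; never stabilizes
  -> state at step 30: (30-4) mod 2 = 0, same as step 4 -> [4 4 5]

Answer: 4 4 5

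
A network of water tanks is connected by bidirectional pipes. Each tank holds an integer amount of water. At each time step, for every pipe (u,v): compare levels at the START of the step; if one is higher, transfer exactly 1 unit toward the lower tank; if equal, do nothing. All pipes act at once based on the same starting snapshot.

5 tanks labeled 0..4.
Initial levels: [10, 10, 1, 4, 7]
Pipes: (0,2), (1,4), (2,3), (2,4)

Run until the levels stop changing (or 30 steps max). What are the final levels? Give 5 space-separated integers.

Step 1: flows [0->2,1->4,3->2,4->2] -> levels [9 9 4 3 7]
Step 2: flows [0->2,1->4,2->3,4->2] -> levels [8 8 5 4 7]
Step 3: flows [0->2,1->4,2->3,4->2] -> levels [7 7 6 5 7]
Step 4: flows [0->2,1=4,2->3,4->2] -> levels [6 7 7 6 6]
Step 5: flows [2->0,1->4,2->3,2->4] -> levels [7 6 4 7 8]
Step 6: flows [0->2,4->1,3->2,4->2] -> levels [6 7 7 6 6]
  -> period-2 cycle: step 6 state = step 4 state; never stabilizes
  -> state at step 30: (30-4) mod 2 = 0, same as step 4 -> [6 7 7 6 6]

Answer: 6 7 7 6 6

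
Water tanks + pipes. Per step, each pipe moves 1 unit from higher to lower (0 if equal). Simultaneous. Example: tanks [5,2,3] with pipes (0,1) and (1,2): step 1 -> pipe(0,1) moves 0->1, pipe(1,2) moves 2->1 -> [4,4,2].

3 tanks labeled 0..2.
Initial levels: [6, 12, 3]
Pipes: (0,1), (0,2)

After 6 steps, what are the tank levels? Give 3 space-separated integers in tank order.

Step 1: flows [1->0,0->2] -> levels [6 11 4]
Step 2: flows [1->0,0->2] -> levels [6 10 5]
Step 3: flows [1->0,0->2] -> levels [6 9 6]
Step 4: flows [1->0,0=2] -> levels [7 8 6]
Step 5: flows [1->0,0->2] -> levels [7 7 7]
Step 6: flows [0=1,0=2] -> levels [7 7 7]

Answer: 7 7 7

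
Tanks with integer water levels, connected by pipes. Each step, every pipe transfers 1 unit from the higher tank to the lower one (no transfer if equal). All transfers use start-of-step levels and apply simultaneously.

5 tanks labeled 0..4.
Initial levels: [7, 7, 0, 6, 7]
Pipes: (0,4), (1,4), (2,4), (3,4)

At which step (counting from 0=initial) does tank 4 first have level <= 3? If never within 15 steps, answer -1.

Answer: 3

Derivation:
Step 1: flows [0=4,1=4,4->2,4->3] -> levels [7 7 1 7 5]
Step 2: flows [0->4,1->4,4->2,3->4] -> levels [6 6 2 6 7]
Step 3: flows [4->0,4->1,4->2,4->3] -> levels [7 7 3 7 3]
Tank 4 first reaches <=3 at step 3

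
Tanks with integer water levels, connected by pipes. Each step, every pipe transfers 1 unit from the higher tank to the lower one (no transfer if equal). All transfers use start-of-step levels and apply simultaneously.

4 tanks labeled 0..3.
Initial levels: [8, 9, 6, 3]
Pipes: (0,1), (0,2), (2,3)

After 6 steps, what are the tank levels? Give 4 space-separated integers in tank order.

Step 1: flows [1->0,0->2,2->3] -> levels [8 8 6 4]
Step 2: flows [0=1,0->2,2->3] -> levels [7 8 6 5]
Step 3: flows [1->0,0->2,2->3] -> levels [7 7 6 6]
Step 4: flows [0=1,0->2,2=3] -> levels [6 7 7 6]
Step 5: flows [1->0,2->0,2->3] -> levels [8 6 5 7]
Step 6: flows [0->1,0->2,3->2] -> levels [6 7 7 6]

Answer: 6 7 7 6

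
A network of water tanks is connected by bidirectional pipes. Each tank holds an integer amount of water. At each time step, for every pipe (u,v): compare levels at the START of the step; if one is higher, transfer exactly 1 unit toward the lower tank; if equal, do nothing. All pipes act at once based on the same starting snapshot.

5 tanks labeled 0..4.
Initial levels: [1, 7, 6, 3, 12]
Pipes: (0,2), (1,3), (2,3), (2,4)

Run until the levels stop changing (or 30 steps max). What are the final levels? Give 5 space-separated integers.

Step 1: flows [2->0,1->3,2->3,4->2] -> levels [2 6 5 5 11]
Step 2: flows [2->0,1->3,2=3,4->2] -> levels [3 5 5 6 10]
Step 3: flows [2->0,3->1,3->2,4->2] -> levels [4 6 6 4 9]
Step 4: flows [2->0,1->3,2->3,4->2] -> levels [5 5 5 6 8]
Step 5: flows [0=2,3->1,3->2,4->2] -> levels [5 6 7 4 7]
Step 6: flows [2->0,1->3,2->3,2=4] -> levels [6 5 5 6 7]
Step 7: flows [0->2,3->1,3->2,4->2] -> levels [5 6 8 4 6]
Step 8: flows [2->0,1->3,2->3,2->4] -> levels [6 5 5 6 7]
  -> period-2 cycle: step 8 state = step 6 state; never stabilizes
  -> state at step 30: (30-6) mod 2 = 0, same as step 6 -> [6 5 5 6 7]

Answer: 6 5 5 6 7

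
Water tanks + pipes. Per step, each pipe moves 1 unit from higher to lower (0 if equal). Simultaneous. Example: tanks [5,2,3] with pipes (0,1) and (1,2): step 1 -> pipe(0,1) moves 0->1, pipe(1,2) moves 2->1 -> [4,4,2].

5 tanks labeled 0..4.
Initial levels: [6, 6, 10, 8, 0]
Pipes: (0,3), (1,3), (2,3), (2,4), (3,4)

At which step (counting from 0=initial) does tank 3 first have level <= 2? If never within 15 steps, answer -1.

Answer: -1

Derivation:
Step 1: flows [3->0,3->1,2->3,2->4,3->4] -> levels [7 7 8 6 2]
Step 2: flows [0->3,1->3,2->3,2->4,3->4] -> levels [6 6 6 8 4]
Step 3: flows [3->0,3->1,3->2,2->4,3->4] -> levels [7 7 6 4 6]
Step 4: flows [0->3,1->3,2->3,2=4,4->3] -> levels [6 6 5 8 5]
Step 5: flows [3->0,3->1,3->2,2=4,3->4] -> levels [7 7 6 4 6]
  -> period-2 cycle (repeats step 3); tank 3 never drops to <=2
Tank 3 never reaches <=2 within 15 steps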